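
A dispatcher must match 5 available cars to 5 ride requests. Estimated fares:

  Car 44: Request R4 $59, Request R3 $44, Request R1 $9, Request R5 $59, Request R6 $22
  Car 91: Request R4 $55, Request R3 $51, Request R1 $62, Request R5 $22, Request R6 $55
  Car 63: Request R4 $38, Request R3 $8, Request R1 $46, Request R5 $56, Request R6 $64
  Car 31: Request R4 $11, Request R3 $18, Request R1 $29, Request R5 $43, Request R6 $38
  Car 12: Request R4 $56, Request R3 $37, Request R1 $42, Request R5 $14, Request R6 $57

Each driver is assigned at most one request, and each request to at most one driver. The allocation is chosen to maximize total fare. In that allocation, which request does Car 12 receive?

Car 12 receives Request R4.

Treat this as an assignment problem: match each driver to one request.
Optimal: Car 44→Request R3 ($44), Car 91→Request R1 ($62), Car 63→Request R6 ($64), Car 31→Request R5 ($43), Car 12→Request R4 ($56) — total 44+62+64+43+56 = $269.
Row-greedy (each driver in turn takes its best remaining request) gives $265, worse by 4.
Swapping Car 12↔Car 91 (Car 12→Request R1 $42, Car 91→Request R4 $55) loses 21.
Car 12's own top request is Request R6 ($57), but forcing Car 12→Request R6 and reassigning the rest optimally gives only $256 — worse by 13.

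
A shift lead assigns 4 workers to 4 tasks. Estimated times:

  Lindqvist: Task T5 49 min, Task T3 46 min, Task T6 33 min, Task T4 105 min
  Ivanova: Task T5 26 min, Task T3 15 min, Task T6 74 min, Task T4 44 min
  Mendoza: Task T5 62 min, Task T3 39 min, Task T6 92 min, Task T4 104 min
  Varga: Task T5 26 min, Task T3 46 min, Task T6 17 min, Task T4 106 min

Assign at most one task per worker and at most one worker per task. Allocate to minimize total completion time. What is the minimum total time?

Treat this as an assignment problem: match each worker to one task.
Optimal: Lindqvist→Task T6 (33 min), Ivanova→Task T4 (44 min), Mendoza→Task T3 (39 min), Varga→Task T5 (26 min) — total 33+44+39+26 = 142 min.
Min-entry greedy (repeatedly take the single cheapest remaining cell) gives 185 min, worse by 43.
Next-best assignment: Lindqvist→Task T5, Ivanova→Task T4, Mendoza→Task T3, Varga→Task T6 = 149 min.
Swapping Lindqvist↔Ivanova (Lindqvist→Task T4 105 min, Ivanova→Task T6 74 min) adds 102.

Min total: 142 min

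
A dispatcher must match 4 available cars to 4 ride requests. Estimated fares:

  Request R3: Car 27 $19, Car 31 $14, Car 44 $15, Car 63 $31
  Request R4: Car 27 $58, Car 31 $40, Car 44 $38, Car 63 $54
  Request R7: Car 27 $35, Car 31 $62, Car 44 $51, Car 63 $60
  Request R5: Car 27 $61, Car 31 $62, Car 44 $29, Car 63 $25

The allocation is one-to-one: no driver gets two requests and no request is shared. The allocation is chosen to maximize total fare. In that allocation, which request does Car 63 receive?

Optimal: Car 27→Request R4 ($58), Car 31→Request R5 ($62), Car 44→Request R7 ($51), Car 63→Request R3 ($31) — total 58+62+51+31 = $202.
Row-greedy (each driver in turn takes its best remaining request) gives $192, worse by 10.
Next-best assignment: Car 27→Request R4, Car 31→Request R5, Car 44→Request R3, Car 63→Request R7 = $195.
Swapping Car 44↔Car 27 (Car 44→Request R4 $38, Car 27→Request R7 $35) loses 36.
Checked against all permutations: $202 is optimal.
Car 63's own top request is Request R7 ($60), but forcing Car 63→Request R7 and reassigning the rest optimally gives only $195 — worse by 7.

Car 63 receives Request R3.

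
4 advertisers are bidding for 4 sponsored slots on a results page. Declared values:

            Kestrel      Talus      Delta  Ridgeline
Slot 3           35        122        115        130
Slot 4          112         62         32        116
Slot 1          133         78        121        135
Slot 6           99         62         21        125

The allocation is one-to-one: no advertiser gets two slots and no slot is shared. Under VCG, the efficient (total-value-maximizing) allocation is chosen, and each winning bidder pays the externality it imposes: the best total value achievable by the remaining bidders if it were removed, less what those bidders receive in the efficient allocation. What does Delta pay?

Delta pays $21.

Efficient allocation: Kestrel→Slot 4 ($112), Talus→Slot 3 ($122), Delta→Slot 1 ($121), Ridgeline→Slot 6 ($125); total welfare W = $480.
Delta receives Slot 1 at value $121, so the others get W − 121 = $359.
Without Delta: best allocation of the remaining 3 bidders over all 4 slots is Kestrel→Slot 1 ($133), Talus→Slot 3 ($122), Ridgeline→Slot 6 ($125), total $380.
VCG payment = (others' best without Delta) − (others' welfare with Delta) = 380 − 359 = $21.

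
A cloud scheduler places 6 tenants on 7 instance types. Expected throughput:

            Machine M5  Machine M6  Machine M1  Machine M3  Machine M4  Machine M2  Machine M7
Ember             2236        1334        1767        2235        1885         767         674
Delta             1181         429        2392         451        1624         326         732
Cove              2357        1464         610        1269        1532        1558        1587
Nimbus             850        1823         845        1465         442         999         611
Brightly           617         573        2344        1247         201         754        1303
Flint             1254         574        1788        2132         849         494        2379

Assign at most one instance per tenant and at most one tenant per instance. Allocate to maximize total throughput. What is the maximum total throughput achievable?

This is the linear assignment problem.
Optimal: Ember→Machine M3 (2235 ops/s), Delta→Machine M4 (1624 ops/s), Cove→Machine M5 (2357 ops/s), Nimbus→Machine M6 (1823 ops/s), Brightly→Machine M1 (2344 ops/s), Flint→Machine M7 (2379 ops/s) — total 2235+1624+2357+1823+2344+2379 = 12762 ops/s.
Row-greedy (each tenant in turn takes its best remaining instance) gives 10134 ops/s, worse by 2628.
Next-best assignment: Ember→Machine M4, Delta→Machine M1, Cove→Machine M5, Nimbus→Machine M6, Brightly→Machine M3, Flint→Machine M7 = 12083 ops/s.

Maximum total: 12762 ops/s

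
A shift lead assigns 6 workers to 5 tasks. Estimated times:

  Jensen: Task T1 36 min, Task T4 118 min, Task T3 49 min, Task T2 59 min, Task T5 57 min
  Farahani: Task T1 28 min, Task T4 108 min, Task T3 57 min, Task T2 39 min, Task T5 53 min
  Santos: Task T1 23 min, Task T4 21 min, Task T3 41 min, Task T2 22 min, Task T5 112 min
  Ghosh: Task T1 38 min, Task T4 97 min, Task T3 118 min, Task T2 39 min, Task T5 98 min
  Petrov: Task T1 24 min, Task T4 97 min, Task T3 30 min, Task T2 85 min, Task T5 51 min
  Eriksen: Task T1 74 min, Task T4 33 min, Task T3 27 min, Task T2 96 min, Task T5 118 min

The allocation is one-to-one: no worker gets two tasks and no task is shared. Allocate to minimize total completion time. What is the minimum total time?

Minimum total: 164 min

This is the linear assignment problem.
Optimal: Petrov→Task T1 (24 min), Santos→Task T4 (21 min), Eriksen→Task T3 (27 min), Ghosh→Task T2 (39 min), Farahani→Task T5 (53 min) — total 24+21+27+39+53 = 164 min.
Row-greedy (each worker in turn takes its cheapest remaining task) gives 224 min, worse by 60.
Next-best assignment: Farahani→Task T1, Santos→Task T4, Eriksen→Task T3, Ghosh→Task T2, Petrov→Task T5 = 166 min.
Checked against all permutations: 164 min is optimal.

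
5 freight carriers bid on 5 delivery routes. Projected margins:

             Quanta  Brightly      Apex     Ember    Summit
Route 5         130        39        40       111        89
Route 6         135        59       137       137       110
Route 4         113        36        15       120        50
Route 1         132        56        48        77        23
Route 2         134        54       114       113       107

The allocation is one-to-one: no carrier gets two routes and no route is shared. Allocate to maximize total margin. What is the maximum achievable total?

Max total: $550k

Optimal: Quanta→Route 5 ($130k), Brightly→Route 1 ($56k), Apex→Route 6 ($137k), Ember→Route 4 ($120k), Summit→Route 2 ($107k) — total 130+56+137+120+107 = $550k.
Max-entry greedy (repeatedly take the single best remaining cell) gives $536k, worse by 14.
Next-best assignment: Quanta→Route 2, Brightly→Route 1, Apex→Route 6, Ember→Route 4, Summit→Route 5 = $536k.
Swapping Apex↔Ember (Apex→Route 4 $15k, Ember→Route 6 $137k) loses 105.
No other one-to-one assignment exceeds $550k.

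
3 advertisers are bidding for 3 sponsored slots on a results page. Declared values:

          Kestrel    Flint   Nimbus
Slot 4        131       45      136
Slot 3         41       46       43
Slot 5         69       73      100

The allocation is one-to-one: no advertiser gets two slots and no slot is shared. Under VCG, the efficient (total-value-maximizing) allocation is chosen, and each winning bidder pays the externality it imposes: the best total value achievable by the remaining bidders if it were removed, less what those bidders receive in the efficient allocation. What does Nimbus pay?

Nimbus pays $27.

Efficient allocation: Kestrel→Slot 4 ($131), Flint→Slot 3 ($46), Nimbus→Slot 5 ($100); total welfare W = $277.
Nimbus receives Slot 5 at value $100, so the others get W − 100 = $177.
Without Nimbus: best allocation of the remaining 2 bidders over all 3 slots is Kestrel→Slot 4 ($131), Flint→Slot 5 ($73), total $204.
VCG payment = (others' best without Nimbus) − (others' welfare with Nimbus) = 204 − 177 = $27.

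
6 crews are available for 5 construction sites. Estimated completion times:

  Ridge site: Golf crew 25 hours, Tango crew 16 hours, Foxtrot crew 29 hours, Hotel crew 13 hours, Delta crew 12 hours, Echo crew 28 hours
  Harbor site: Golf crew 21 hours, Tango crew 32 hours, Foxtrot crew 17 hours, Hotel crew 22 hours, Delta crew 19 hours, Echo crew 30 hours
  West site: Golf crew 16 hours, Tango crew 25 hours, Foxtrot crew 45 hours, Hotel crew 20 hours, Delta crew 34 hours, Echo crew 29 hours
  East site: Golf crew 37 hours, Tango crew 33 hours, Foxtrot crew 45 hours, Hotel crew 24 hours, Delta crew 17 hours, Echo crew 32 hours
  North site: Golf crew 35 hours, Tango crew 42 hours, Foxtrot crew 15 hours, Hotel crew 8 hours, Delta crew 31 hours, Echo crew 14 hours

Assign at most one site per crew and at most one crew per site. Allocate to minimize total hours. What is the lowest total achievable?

Minimum total: 74 hours

This is a one-to-one assignment (minimum-cost bipartite matching).
Optimal: Tango crew→Ridge site (16 hours), Foxtrot crew→Harbor site (17 hours), Golf crew→West site (16 hours), Delta crew→East site (17 hours), Hotel crew→North site (8 hours) — total 16+17+16+17+8 = 74 hours.
Column-greedy (each site in turn goes to its cheapest remaining crew) gives 83 hours, worse by 9.
No other one-to-one assignment undercuts 74 hours.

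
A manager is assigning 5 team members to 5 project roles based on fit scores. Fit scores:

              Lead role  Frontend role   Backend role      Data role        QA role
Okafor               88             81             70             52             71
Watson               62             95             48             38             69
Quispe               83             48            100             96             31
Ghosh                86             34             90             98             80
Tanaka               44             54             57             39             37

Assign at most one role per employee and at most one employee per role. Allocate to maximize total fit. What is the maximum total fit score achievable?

This is a one-to-one assignment (maximum-weight bipartite matching).
Optimal: Okafor→Lead role (88 pts), Watson→Frontend role (95 pts), Quispe→Backend role (100 pts), Ghosh→Data role (98 pts), Tanaka→QA role (37 pts) — total 88+95+100+98+37 = 418 pts.
Next-best assignment: Okafor→Lead role, Watson→Frontend role, Quispe→Data role, Ghosh→QA role, Tanaka→Backend role = 416 pts.
No other one-to-one assignment exceeds 418 pts.

Max total: 418 pts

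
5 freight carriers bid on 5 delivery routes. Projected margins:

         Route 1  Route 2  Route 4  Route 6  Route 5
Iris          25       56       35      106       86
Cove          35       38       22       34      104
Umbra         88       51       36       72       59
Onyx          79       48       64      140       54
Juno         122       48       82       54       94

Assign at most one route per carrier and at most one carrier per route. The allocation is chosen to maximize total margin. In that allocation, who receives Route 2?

This is the linear assignment problem.
Optimal: Iris→Route 2 ($56k), Cove→Route 5 ($104k), Umbra→Route 1 ($88k), Onyx→Route 6 ($140k), Juno→Route 4 ($82k) — total 56+104+88+140+82 = $470k.
Iris's own top route is Route 6 ($106k), but forcing Iris→Route 6 and reassigning the rest optimally gives only $447k — worse by 23.

Iris receives Route 2.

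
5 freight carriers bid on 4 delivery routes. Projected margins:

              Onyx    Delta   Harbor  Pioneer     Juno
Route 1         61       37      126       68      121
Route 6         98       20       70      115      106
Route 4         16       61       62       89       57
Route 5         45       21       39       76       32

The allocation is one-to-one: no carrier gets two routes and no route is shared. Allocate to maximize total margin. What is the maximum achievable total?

Max total: $369k

This is a one-to-one assignment (maximum-weight bipartite matching).
Optimal: Harbor→Route 1 ($126k), Juno→Route 6 ($106k), Delta→Route 4 ($61k), Pioneer→Route 5 ($76k) — total 126+106+61+76 = $369k.
Column-greedy (each route in turn goes to its best remaining carrier) gives $347k, worse by 22.
Next-best assignment: Harbor→Route 1, Juno→Route 6, Pioneer→Route 4, Onyx→Route 5 = $366k.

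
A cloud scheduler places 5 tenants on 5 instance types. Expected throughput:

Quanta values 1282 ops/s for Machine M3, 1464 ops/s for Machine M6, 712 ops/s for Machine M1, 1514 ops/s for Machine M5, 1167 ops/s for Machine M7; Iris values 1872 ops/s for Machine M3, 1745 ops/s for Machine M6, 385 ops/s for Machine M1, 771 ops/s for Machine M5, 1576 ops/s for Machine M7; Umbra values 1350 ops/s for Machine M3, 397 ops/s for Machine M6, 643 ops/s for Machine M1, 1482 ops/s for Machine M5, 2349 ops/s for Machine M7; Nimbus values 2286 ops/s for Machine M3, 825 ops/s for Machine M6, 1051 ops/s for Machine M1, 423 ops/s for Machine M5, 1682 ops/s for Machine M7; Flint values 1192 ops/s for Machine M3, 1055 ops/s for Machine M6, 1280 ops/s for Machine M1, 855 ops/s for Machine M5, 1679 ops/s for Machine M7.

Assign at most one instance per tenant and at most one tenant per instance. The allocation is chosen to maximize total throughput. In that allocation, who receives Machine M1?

Optimal: Quanta→Machine M5 (1514 ops/s), Iris→Machine M6 (1745 ops/s), Umbra→Machine M7 (2349 ops/s), Nimbus→Machine M3 (2286 ops/s), Flint→Machine M1 (1280 ops/s) — total 1514+1745+2349+2286+1280 = 9174 ops/s.
Row-greedy (each tenant in turn takes its best remaining instance) gives 7841 ops/s, worse by 1333.
No other one-to-one assignment exceeds 9174 ops/s.
Flint's own top instance is Machine M7 (1679 ops/s), but forcing Flint→Machine M7 and reassigning the rest optimally gives only 7904 ops/s — worse by 1270.

Flint receives Machine M1.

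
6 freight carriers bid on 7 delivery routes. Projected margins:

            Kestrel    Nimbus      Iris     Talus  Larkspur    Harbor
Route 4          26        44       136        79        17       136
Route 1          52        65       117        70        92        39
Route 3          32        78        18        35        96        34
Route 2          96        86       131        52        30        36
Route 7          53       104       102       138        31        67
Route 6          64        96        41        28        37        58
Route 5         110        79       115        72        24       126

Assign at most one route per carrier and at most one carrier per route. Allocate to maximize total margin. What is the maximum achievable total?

Maximum total: $707k

Optimal: Kestrel→Route 5 ($110k), Nimbus→Route 6 ($96k), Iris→Route 2 ($131k), Talus→Route 7 ($138k), Larkspur→Route 3 ($96k), Harbor→Route 4 ($136k) — total 110+96+131+138+96+136 = $707k.
Next-best assignment: Kestrel→Route 5, Nimbus→Route 6, Iris→Route 2, Talus→Route 7, Larkspur→Route 1, Harbor→Route 4 = $703k.
Checked against all permutations: $707k is optimal.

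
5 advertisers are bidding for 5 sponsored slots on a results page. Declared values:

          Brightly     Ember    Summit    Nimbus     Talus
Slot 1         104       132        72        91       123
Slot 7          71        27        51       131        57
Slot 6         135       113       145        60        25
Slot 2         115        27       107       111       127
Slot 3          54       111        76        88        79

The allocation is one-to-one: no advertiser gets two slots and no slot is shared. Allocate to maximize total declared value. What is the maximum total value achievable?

This is the linear assignment problem.
Optimal: Brightly→Slot 2 ($115), Ember→Slot 3 ($111), Summit→Slot 6 ($145), Nimbus→Slot 7 ($131), Talus→Slot 1 ($123) — total 115+111+145+131+123 = $625.
Column-greedy (each slot in turn goes to its best remaining advertiser) gives $589, worse by 36.
Next-best assignment: Brightly→Slot 1, Ember→Slot 3, Summit→Slot 6, Nimbus→Slot 7, Talus→Slot 2 = $618.

Maximum total: $625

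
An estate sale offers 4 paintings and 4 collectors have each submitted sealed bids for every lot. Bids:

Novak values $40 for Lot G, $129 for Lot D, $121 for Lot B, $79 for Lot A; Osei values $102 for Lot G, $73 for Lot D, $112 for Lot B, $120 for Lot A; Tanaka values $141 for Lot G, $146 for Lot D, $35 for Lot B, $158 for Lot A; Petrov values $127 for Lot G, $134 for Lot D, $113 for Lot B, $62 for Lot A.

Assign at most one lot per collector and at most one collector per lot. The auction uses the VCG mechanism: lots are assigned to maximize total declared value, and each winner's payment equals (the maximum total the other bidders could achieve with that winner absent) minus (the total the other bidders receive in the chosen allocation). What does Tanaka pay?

Tanaka pays $8.

Efficient allocation: Novak→Lot D ($129), Osei→Lot B ($112), Tanaka→Lot A ($158), Petrov→Lot G ($127); total welfare W = $526.
Tanaka receives Lot A at value $158, so the others get W − 158 = $368.
Without Tanaka: best allocation of the remaining 3 bidders over all 4 lots is Novak→Lot D ($129), Osei→Lot A ($120), Petrov→Lot G ($127), total $376.
VCG payment = (others' best without Tanaka) − (others' welfare with Tanaka) = 376 − 368 = $8.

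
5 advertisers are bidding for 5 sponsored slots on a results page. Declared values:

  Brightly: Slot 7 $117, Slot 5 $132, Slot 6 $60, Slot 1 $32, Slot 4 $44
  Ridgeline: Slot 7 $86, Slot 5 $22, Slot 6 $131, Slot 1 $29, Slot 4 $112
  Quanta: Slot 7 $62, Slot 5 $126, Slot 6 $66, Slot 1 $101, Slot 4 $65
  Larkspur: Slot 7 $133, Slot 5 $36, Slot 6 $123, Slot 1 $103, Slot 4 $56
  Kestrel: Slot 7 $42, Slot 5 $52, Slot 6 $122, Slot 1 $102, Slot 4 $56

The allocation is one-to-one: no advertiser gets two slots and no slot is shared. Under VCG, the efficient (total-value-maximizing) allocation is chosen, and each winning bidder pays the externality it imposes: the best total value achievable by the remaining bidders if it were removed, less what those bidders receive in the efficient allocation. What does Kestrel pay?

Efficient allocation: Brightly→Slot 5 ($132), Ridgeline→Slot 4 ($112), Quanta→Slot 1 ($101), Larkspur→Slot 7 ($133), Kestrel→Slot 6 ($122); total welfare W = $600.
Kestrel receives Slot 6 at value $122, so the others get W − 122 = $478.
Without Kestrel: best allocation of the remaining 4 bidders over all 5 slots is Brightly→Slot 5 ($132), Ridgeline→Slot 6 ($131), Quanta→Slot 1 ($101), Larkspur→Slot 7 ($133), total $497.
VCG payment = (others' best without Kestrel) − (others' welfare with Kestrel) = 497 − 478 = $19.

Kestrel pays $19.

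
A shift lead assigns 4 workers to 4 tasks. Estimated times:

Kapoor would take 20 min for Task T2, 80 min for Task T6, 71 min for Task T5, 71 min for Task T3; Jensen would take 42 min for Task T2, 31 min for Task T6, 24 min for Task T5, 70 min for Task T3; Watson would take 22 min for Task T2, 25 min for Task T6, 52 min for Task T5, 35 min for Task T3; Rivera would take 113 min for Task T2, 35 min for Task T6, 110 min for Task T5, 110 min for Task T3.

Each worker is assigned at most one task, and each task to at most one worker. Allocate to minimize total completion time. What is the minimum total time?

Minimum total: 114 min

Optimal: Kapoor→Task T2 (20 min), Jensen→Task T5 (24 min), Watson→Task T3 (35 min), Rivera→Task T6 (35 min) — total 20+24+35+35 = 114 min.
Min-entry greedy (repeatedly take the single cheapest remaining cell) gives 179 min, worse by 65.
Next-best assignment: Kapoor→Task T3, Jensen→Task T5, Watson→Task T2, Rivera→Task T6 = 152 min.
Swapping Rivera↔Watson (Rivera→Task T3 110 min, Watson→Task T6 25 min) adds 65.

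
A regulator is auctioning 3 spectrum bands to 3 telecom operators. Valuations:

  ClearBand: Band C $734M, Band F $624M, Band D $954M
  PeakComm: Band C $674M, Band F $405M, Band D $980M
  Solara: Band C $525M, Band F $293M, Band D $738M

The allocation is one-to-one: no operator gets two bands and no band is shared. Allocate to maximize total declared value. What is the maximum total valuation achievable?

Max total: $2129M

Optimal: ClearBand→Band F ($624M), PeakComm→Band D ($980M), Solara→Band C ($525M) — total 624+980+525 = $2129M.
Column-greedy (each band in turn goes to its best remaining operator) gives $1877M, worse by 252.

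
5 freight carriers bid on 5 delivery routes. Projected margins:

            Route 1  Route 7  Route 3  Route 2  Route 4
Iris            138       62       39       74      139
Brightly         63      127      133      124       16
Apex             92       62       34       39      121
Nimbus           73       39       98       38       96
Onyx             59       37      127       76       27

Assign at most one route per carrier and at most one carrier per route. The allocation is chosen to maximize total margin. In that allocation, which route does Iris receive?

Optimal: Iris→Route 1 ($138k), Brightly→Route 7 ($127k), Apex→Route 4 ($121k), Nimbus→Route 3 ($98k), Onyx→Route 2 ($76k) — total 138+127+121+98+76 = $560k.
Row-greedy (each carrier in turn takes its best remaining route) gives $479k, worse by 81.
No other one-to-one assignment exceeds $560k.
Iris's own top route is Route 4 ($139k), but forcing Iris→Route 4 and reassigning the rest optimally gives only $532k — worse by 28.

Iris receives Route 1.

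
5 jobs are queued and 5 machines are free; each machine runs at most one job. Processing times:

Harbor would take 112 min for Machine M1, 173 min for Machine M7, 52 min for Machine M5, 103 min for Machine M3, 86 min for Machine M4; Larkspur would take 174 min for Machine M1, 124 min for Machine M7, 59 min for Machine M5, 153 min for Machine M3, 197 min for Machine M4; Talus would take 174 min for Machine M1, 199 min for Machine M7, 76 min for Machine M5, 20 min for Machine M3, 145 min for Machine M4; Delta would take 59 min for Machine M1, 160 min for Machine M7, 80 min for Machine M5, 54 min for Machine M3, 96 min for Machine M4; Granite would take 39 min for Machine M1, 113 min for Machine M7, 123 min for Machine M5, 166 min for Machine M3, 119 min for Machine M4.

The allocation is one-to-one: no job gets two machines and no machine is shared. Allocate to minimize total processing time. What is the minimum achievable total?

Minimum total: 331 min

This is a one-to-one assignment (minimum-cost bipartite matching).
Optimal: Harbor→Machine M5 (52 min), Larkspur→Machine M7 (124 min), Talus→Machine M3 (20 min), Delta→Machine M4 (96 min), Granite→Machine M1 (39 min) — total 52+124+20+96+39 = 331 min.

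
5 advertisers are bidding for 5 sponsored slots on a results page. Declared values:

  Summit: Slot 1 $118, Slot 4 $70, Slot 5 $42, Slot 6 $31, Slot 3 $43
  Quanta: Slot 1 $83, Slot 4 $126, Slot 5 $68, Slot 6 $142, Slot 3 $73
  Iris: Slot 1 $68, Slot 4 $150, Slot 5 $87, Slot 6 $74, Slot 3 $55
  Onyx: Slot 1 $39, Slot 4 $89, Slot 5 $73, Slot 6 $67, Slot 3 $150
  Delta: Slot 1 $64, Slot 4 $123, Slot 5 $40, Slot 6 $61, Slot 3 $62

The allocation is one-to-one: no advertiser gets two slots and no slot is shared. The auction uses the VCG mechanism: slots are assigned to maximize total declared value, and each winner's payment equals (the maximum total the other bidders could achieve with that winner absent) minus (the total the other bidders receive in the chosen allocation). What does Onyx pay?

Onyx pays $2.

Efficient allocation: Summit→Slot 1 ($118), Quanta→Slot 6 ($142), Iris→Slot 5 ($87), Onyx→Slot 3 ($150), Delta→Slot 4 ($123); total welfare W = $620.
Onyx receives Slot 3 at value $150, so the others get W − 150 = $470.
Without Onyx: best allocation of the remaining 4 bidders over all 5 slots is Summit→Slot 1 ($118), Quanta→Slot 6 ($142), Iris→Slot 4 ($150), Delta→Slot 3 ($62), total $472.
VCG payment = (others' best without Onyx) − (others' welfare with Onyx) = 472 − 470 = $2.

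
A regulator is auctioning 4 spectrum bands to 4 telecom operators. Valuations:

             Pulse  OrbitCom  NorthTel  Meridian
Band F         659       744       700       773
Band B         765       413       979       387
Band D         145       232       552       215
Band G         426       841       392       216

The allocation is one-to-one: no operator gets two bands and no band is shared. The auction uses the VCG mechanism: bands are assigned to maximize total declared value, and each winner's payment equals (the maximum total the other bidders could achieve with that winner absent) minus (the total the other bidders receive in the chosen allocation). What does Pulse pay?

Pulse pays $427M.

Efficient allocation: Pulse→Band B ($765M), OrbitCom→Band G ($841M), NorthTel→Band D ($552M), Meridian→Band F ($773M); total welfare W = $2931M.
Pulse receives Band B at value $765M, so the others get W − 765 = $2166M.
Without Pulse: best allocation of the remaining 3 bidders over all 4 bands is OrbitCom→Band G ($841M), NorthTel→Band B ($979M), Meridian→Band F ($773M), total $2593M.
VCG payment = (others' best without Pulse) − (others' welfare with Pulse) = 2593 − 2166 = $427M.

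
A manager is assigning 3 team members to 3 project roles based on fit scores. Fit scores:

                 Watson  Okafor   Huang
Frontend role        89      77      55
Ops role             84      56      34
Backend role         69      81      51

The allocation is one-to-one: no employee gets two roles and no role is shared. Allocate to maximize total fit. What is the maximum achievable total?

Optimal: Watson→Ops role (84 pts), Okafor→Backend role (81 pts), Huang→Frontend role (55 pts) — total 84+81+55 = 220 pts.
Row-greedy (each employee in turn takes its best remaining role) gives 204 pts, worse by 16.
Next-best assignment: Watson→Ops role, Okafor→Frontend role, Huang→Backend role = 212 pts.
Swapping Watson↔Huang (Watson→Frontend role 89 pts, Huang→Ops role 34 pts) loses 16.
No other one-to-one assignment exceeds 220 pts.

Max total: 220 pts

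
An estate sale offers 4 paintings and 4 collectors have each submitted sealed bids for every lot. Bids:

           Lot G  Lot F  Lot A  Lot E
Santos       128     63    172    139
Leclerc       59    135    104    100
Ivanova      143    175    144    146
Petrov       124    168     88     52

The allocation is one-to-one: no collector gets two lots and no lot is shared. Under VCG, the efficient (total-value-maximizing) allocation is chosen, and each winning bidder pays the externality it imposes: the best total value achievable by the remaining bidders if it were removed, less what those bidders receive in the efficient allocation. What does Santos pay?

Efficient allocation: Santos→Lot A ($172), Leclerc→Lot E ($100), Ivanova→Lot G ($143), Petrov→Lot F ($168); total welfare W = $583.
Santos receives Lot A at value $172, so the others get W − 172 = $411.
Without Santos: best allocation of the remaining 3 bidders over all 4 lots is Leclerc→Lot A ($104), Ivanova→Lot E ($146), Petrov→Lot F ($168), total $418.
VCG payment = (others' best without Santos) − (others' welfare with Santos) = 418 − 411 = $7.

Santos pays $7.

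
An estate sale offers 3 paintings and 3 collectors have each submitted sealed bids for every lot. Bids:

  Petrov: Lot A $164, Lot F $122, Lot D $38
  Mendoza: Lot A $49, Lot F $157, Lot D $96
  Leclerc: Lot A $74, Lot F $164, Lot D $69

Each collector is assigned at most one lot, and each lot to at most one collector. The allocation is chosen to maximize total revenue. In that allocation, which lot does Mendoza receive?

Mendoza receives Lot D.

This is a one-to-one assignment (maximum-weight bipartite matching).
Optimal: Petrov→Lot A ($164), Mendoza→Lot D ($96), Leclerc→Lot F ($164) — total 164+96+164 = $424.
Row-greedy (each collector in turn takes its best remaining lot) gives $390, worse by 34.
Swapping Leclerc↔Petrov (Leclerc→Lot A $74, Petrov→Lot F $122) loses 132.
Mendoza's own top lot is Lot F ($157), but forcing Mendoza→Lot F and reassigning the rest optimally gives only $390 — worse by 34.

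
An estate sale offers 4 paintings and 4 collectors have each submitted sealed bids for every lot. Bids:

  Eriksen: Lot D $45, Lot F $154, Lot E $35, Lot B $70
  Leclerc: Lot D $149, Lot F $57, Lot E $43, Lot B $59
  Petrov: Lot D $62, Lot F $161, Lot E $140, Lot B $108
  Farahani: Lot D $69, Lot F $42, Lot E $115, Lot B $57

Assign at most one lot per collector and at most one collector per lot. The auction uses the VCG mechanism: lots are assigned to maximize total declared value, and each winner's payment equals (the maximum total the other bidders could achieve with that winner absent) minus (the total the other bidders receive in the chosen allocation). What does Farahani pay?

Farahani pays $32.

Efficient allocation: Eriksen→Lot F ($154), Leclerc→Lot D ($149), Petrov→Lot B ($108), Farahani→Lot E ($115); total welfare W = $526.
Farahani receives Lot E at value $115, so the others get W − 115 = $411.
Without Farahani: best allocation of the remaining 3 bidders over all 4 lots is Eriksen→Lot F ($154), Leclerc→Lot D ($149), Petrov→Lot E ($140), total $443.
VCG payment = (others' best without Farahani) − (others' welfare with Farahani) = 443 − 411 = $32.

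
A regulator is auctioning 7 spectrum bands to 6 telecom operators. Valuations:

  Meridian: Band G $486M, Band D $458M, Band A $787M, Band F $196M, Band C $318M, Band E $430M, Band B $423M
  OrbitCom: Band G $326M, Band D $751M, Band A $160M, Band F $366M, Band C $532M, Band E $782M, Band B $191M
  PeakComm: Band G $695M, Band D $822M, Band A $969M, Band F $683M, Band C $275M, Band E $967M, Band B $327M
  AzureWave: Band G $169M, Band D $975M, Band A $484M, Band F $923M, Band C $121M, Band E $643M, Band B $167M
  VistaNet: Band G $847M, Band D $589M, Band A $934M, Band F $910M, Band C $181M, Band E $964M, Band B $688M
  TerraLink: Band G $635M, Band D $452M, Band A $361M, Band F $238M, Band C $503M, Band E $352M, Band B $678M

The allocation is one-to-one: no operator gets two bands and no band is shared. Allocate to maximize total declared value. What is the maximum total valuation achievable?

Maximum total: $4953M

This is the linear assignment problem.
Optimal: Meridian→Band A ($787M), OrbitCom→Band D ($751M), PeakComm→Band E ($967M), AzureWave→Band F ($923M), VistaNet→Band G ($847M), TerraLink→Band B ($678M) — total 787+751+967+923+847+678 = $4953M.
Column-greedy (each band in turn goes to its best remaining operator) gives $4090M, worse by 863.
Next-best assignment: Meridian→Band A, OrbitCom→Band C, PeakComm→Band E, AzureWave→Band D, VistaNet→Band F, TerraLink→Band B = $4849M.
No other one-to-one assignment exceeds $4953M.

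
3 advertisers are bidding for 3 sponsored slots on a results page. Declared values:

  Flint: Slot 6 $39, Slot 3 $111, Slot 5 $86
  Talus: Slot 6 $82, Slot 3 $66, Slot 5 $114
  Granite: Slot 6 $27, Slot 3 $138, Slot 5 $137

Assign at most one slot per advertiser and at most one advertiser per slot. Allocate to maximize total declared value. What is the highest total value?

Maximum total: $330

Optimal: Flint→Slot 3 ($111), Talus→Slot 6 ($82), Granite→Slot 5 ($137) — total 111+82+137 = $330.
Next-best assignment: Flint→Slot 5, Talus→Slot 6, Granite→Slot 3 = $306.
Swapping Talus↔Flint (Talus→Slot 3 $66, Flint→Slot 6 $39) loses 88.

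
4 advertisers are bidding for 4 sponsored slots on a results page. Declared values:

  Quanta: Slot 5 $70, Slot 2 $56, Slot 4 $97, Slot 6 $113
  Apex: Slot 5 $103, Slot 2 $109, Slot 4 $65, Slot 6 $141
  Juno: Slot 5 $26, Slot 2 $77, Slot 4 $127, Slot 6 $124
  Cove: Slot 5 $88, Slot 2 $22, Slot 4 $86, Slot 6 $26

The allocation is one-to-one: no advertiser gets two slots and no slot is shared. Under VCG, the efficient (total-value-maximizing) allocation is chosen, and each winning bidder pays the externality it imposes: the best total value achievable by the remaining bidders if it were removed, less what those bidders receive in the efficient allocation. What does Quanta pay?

Efficient allocation: Quanta→Slot 6 ($113), Apex→Slot 2 ($109), Juno→Slot 4 ($127), Cove→Slot 5 ($88); total welfare W = $437.
Quanta receives Slot 6 at value $113, so the others get W − 113 = $324.
Without Quanta: best allocation of the remaining 3 bidders over all 4 slots is Apex→Slot 6 ($141), Juno→Slot 4 ($127), Cove→Slot 5 ($88), total $356.
VCG payment = (others' best without Quanta) − (others' welfare with Quanta) = 356 − 324 = $32.

Quanta pays $32.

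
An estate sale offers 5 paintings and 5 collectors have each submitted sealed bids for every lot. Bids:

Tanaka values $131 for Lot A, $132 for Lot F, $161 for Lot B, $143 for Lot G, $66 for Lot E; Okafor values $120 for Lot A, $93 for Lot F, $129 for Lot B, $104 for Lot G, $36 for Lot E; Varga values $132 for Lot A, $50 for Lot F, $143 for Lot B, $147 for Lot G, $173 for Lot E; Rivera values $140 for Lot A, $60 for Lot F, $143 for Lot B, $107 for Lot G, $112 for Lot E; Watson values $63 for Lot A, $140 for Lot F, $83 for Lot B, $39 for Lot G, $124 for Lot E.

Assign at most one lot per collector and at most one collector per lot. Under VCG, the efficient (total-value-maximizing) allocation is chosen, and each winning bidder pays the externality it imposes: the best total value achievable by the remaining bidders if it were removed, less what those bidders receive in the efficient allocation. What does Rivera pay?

Efficient allocation: Tanaka→Lot G ($143), Okafor→Lot B ($129), Varga→Lot E ($173), Rivera→Lot A ($140), Watson→Lot F ($140); total welfare W = $725.
Rivera receives Lot A at value $140, so the others get W − 140 = $585.
Without Rivera: best allocation of the remaining 4 bidders over all 5 lots is Tanaka→Lot B ($161), Okafor→Lot A ($120), Varga→Lot E ($173), Watson→Lot F ($140), total $594.
VCG payment = (others' best without Rivera) − (others' welfare with Rivera) = 594 − 585 = $9.

Rivera pays $9.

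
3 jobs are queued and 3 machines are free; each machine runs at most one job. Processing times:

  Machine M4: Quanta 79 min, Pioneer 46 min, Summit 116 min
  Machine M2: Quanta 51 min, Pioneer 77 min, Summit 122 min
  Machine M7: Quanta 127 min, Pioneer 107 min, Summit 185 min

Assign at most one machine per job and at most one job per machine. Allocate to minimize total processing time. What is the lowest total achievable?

Minimum total: 274 min

Optimal: Quanta→Machine M2 (51 min), Pioneer→Machine M7 (107 min), Summit→Machine M4 (116 min) — total 51+107+116 = 274 min.
Row-greedy (each job in turn takes its cheapest remaining machine) gives 282 min, worse by 8.
Swapping Pioneer↔Summit (Pioneer→Machine M4 46 min, Summit→Machine M7 185 min) adds 8.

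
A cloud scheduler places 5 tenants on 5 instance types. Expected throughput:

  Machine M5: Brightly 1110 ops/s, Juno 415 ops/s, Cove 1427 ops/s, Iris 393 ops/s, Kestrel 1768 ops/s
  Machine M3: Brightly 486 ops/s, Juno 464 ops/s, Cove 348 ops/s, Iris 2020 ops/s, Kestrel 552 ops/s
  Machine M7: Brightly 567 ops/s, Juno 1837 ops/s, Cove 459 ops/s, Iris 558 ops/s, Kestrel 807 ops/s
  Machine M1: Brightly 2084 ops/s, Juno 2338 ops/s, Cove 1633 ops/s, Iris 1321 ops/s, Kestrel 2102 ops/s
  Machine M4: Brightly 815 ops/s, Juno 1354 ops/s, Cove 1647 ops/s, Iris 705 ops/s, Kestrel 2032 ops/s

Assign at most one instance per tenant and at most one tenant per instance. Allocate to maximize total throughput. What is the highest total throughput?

Max total: 9400 ops/s

Optimal: Brightly→Machine M1 (2084 ops/s), Juno→Machine M7 (1837 ops/s), Cove→Machine M5 (1427 ops/s), Iris→Machine M3 (2020 ops/s), Kestrel→Machine M4 (2032 ops/s) — total 2084+1837+1427+2020+2032 = 9400 ops/s.
Max-entry greedy (repeatedly take the single best remaining cell) gives 8384 ops/s, worse by 1016.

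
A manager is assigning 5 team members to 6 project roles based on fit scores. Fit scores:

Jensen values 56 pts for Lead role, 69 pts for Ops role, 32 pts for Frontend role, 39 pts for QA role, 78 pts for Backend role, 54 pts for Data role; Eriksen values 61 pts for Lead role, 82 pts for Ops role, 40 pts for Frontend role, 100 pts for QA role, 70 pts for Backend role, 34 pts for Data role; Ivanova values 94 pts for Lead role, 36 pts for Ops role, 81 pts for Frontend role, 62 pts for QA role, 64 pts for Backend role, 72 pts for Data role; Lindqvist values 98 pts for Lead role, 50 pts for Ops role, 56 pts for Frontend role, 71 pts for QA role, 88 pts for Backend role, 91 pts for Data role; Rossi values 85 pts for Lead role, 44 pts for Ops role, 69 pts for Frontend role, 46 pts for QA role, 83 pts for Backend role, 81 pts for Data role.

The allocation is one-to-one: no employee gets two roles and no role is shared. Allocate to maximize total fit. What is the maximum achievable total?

Max total: 438 pts

Optimal: Jensen→Backend role (78 pts), Eriksen→QA role (100 pts), Ivanova→Frontend role (81 pts), Lindqvist→Lead role (98 pts), Rossi→Data role (81 pts) — total 78+100+81+98+81 = 438 pts.
Row-greedy (each employee in turn takes its best remaining role) gives 432 pts, worse by 6.
Checked against all permutations: 438 pts is optimal.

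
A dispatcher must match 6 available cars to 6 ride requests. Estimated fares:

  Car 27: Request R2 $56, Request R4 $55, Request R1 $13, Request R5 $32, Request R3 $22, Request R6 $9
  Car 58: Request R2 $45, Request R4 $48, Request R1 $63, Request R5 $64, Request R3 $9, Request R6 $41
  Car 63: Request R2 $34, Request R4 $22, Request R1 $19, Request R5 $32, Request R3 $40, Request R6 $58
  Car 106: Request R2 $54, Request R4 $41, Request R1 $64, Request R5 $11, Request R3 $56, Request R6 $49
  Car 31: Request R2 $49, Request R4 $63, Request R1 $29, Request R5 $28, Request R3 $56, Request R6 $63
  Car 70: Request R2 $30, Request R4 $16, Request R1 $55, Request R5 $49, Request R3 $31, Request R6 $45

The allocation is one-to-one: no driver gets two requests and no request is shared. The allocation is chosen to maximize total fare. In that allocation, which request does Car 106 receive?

Car 106 receives Request R3.

Treat this as an assignment problem: match each driver to one request.
Optimal: Car 27→Request R2 ($56), Car 58→Request R5 ($64), Car 63→Request R6 ($58), Car 106→Request R3 ($56), Car 31→Request R4 ($63), Car 70→Request R1 ($55) — total 56+64+58+56+63+55 = $352.
Row-greedy (each driver in turn takes its best remaining request) gives $336, worse by 16.
Car 106's own top request is Request R1 ($64), but forcing Car 106→Request R1 and reassigning the rest optimally gives only $336 — worse by 16.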